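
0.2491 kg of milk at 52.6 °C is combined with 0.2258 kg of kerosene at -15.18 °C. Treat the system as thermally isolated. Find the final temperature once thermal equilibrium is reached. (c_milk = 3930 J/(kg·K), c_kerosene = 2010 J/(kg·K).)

T_f ≈ 31.1 °C

|Q_milk| = |Q_kerosene|:
0.2491×3930×(52.6 − T) = 0.2258×2010×(T − (-15.18))
978.96(52.6 − T) = 453.86(T − (-15.18))
1432.8 T = 44604  ⇒  T ≈ 31.13 °C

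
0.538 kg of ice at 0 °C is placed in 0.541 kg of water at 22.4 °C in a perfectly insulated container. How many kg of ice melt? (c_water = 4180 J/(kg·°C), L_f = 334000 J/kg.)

Water can give up m c ΔT = 0.541·4180·22.4 = 50655 J before reaching 0 °C.
To melt every bit of ice: 0.538·334000 = 179692 J.
50655 J < 179692 J, so only part of the ice melts and the system sits at 0 °C.
Mass melted = 50655/334000 ≈ 0.1517 kg.

m_melted ≈ 0.152 kg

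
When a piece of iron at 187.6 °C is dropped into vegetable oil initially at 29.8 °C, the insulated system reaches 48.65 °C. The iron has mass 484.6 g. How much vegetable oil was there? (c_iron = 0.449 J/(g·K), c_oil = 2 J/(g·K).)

m ≈ 802 g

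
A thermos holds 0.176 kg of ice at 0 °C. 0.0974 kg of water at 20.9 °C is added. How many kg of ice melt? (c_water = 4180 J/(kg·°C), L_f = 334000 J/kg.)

Water can give up m c ΔT = 0.0974·4180·20.9 = 8509.1 J before reaching 0 °C.
To melt every bit of ice: 0.176·334000 = 58784 J.
8509.1 J < 58784 J, so only part of the ice melts and the system sits at 0 °C.
m_melt = 8509.1 / L_f = 0.02548 kg.

m_melted ≈ 0.0255 kg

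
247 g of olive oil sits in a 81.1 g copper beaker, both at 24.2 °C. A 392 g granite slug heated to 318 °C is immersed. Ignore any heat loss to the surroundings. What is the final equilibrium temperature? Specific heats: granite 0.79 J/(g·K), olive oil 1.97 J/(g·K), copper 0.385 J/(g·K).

T_f ≈ 134.2 °C

Taking heat into each body as positive, Σ m c ΔT = 0:
392*0.79*(T − 318) + 247*1.97*(T − 24.2) + 81.1*0.385*(T − 24.2) = 0
309.68(T − 318) + 486.59(T − 24.2) + 31.22(T − 24.2) = 0
827.49 T = 111009
T = 111009/827.49 ≈ 134.15 °C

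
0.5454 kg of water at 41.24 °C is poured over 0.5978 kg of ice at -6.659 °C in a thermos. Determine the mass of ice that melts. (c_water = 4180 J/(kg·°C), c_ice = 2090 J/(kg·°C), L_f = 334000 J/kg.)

m_melted ≈ 0.257 kg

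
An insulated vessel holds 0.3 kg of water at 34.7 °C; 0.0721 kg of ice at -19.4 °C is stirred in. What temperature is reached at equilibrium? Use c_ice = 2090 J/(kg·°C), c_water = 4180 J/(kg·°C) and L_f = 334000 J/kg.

T_f ≈ 10.6 °C

Taking heat into each body as positive, Σ m c ΔT = 0:
warm ice to 0 °C: 0.0721×2090×(0 − (-19.4)) = 2923.4
  latent heat to melt: 0.0721×334000 = 24081
  meltwater 0→T: 0.0721×4180×T = 301.38 T
  water: 1254(T − 34.7)
1555.4 T = 43514 − 27005 = 16509
T ≈ 10.61 °C — above 0 °C, consistent with complete melting.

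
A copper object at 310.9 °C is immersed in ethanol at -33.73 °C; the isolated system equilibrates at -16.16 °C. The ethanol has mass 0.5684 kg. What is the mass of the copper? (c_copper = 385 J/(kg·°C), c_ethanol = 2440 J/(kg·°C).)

Setting the total heat transfer to zero:
m×385×(-16.16 − 310.9) + 0.5684×2440×(-16.16 − (-33.73)) = 0
-125918 m = -24368
m = -24368/-125918 ≈ 0.1935 kg

m ≈ 0.194 kg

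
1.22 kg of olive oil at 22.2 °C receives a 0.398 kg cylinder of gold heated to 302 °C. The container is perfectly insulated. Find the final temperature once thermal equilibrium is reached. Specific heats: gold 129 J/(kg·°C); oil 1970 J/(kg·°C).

T_f ≈ 28.1 °C

With ΣQ=0 the equilibrium temperature is the m·c-weighted mean:
T_f = (51.34×302 + 2403.4×22.2) / (51.34 + 2403.4)
    = 68861 / 2454.7 ≈ 28.05 °C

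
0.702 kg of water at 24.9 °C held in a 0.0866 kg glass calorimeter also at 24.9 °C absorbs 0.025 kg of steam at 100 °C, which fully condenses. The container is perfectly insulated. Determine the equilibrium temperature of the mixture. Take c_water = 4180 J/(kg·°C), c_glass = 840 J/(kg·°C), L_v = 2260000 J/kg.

Conservation of energy gives ΣQ = 0:
steam→water at 100 °C releases m L_v = 0.025×2260000 = 56500; condensate cools 100→T: 0.025×4180×(T − 100) = 104.5(T − 100); water warms: 0.702×4180×(T − 24.9) = 2934.4(T − 24.9); cup: 72.74(T − 24.9)
3111.6 T = 56500 + 10450 + 74877 = 141827
T ≈ 45.58 °C (< 100 °C, so full condensation is consistent).

T_f ≈ 45.6 °C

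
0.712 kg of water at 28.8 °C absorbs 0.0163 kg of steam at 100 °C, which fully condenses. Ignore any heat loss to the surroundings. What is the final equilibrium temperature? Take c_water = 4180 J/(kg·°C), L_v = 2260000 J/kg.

Energy conservation, ΣQ = 0:
condense steam: −0.0163×2260000 = −36838; condensed water 100 °C→T: 68.13(T − 100); water warms: 0.712×4180×(T − 28.8) = 2976.2(T − 28.8)
3044.3 T = 36838 + 6813.4 + 85713 = 129365
T ≈ 42.49 °C (< 100 °C, so full condensation is consistent).

T_f ≈ 42.5 °C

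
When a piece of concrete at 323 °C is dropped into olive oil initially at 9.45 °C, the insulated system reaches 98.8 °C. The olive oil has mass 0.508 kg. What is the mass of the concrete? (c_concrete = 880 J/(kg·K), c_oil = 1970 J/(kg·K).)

m ≈ 0.453 kg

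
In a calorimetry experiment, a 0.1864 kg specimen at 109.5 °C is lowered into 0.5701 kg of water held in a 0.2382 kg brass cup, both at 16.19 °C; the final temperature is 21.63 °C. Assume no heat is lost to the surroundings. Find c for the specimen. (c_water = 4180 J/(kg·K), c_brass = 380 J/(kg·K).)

c ≈ 822 J/(kg·K)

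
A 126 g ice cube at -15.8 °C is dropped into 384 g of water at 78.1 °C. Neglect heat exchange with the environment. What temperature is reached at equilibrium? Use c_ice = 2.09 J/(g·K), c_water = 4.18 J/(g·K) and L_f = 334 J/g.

T_f ≈ 37.1 °C

Heat gained plus heat lost sum to zero:
ice -15.8→0 °C: 126×2.09×15.8 = 4160.8; fusion: m_ice L_f = 126×334 = 42084; meltwater 0→T: 126×4.18×T = 526.68 T; water: 1605.1(T − 78.1)
2131.8 T = 125360 − 46245 = 79115
T ≈ 37.11 °C. Since T > 0 °C, the all-ice-melts assumption holds.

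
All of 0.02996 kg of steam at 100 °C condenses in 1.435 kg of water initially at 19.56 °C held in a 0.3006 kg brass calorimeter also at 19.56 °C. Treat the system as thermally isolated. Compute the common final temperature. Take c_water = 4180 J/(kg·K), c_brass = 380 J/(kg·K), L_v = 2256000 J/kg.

T_f ≈ 32.0 °C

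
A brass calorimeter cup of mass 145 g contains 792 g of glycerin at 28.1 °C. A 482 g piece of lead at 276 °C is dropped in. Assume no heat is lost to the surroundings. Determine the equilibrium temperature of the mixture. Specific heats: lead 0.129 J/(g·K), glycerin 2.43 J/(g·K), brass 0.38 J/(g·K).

T_f is the heat-capacity-weighted average of the initial temperatures:
T_f = (62.18*276 + 1924.6*28.1 + 55.1*28.1) / (62.18 + 1924.6 + 55.1)
    = 72790 / 2041.8 ≈ 35.65 °C

T_f ≈ 35.6 °C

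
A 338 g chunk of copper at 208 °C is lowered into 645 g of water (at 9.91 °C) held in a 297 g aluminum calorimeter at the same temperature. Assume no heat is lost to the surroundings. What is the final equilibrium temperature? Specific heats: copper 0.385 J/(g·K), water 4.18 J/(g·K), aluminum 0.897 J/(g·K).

T_f ≈ 18.2 °C

Taking heat into each body as positive, Σ m c ΔT = 0:
338*0.385*(T − 208) + 645*4.18*(T − 9.91) + 297*0.897*(T − 9.91) = 0
130.13(T − 208) + 2696.1(T − 9.91) + 266.41(T − 9.91) = 0
(130.13 + 2696.1 + 266.41) T = 130.13*208 + 2696.1*9.91 + 266.41*9.91
T = 56426/3092.6 ≈ 18.25 °C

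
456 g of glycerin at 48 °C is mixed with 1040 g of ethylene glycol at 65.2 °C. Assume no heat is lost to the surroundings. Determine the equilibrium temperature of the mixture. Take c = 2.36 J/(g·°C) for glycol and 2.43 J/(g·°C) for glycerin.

Heat gained plus heat lost sum to zero:
1040·2.36·(T − 65.2) + 456·2.43·(T − 48) = 0
2454.4(T − 65.2) + 1108.1(T − 48) = 0
3562.5 T = 213215
T ≈ 59.85 °C

T_f ≈ 59.9 °C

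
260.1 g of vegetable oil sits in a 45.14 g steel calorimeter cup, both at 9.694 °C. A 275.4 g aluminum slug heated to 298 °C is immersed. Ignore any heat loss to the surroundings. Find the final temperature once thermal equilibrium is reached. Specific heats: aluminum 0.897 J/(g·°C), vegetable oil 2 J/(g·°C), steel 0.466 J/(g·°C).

Setting the total heat transfer to zero:
275.4·0.897·(T − 298) + 260.1·2·(T − 9.694) + 45.14·0.466·(T − 9.694) = 0
(247.03 + 520.2 + 21.04) T = 247.03·298 + 520.2·9.694 + 21.04·9.694
T ≈ 100.05 °C

T_f ≈ 100.0 °C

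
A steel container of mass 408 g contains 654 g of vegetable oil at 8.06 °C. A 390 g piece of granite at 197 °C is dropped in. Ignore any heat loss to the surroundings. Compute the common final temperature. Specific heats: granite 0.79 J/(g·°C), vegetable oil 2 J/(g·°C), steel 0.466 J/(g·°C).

T_f ≈ 40.3 °C

Net heat exchanged in the isolated system is zero:
390·0.79·(T − 197) + 654·2·(T − 8.06) + 408·0.466·(T − 8.06) = 0
1806.2 T = 72771
T ≈ 40.29 °C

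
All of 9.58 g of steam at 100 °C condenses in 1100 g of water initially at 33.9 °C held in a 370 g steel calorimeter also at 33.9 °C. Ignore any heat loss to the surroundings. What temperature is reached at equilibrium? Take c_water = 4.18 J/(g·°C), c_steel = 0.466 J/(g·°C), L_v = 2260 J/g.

T_f ≈ 39.0 °C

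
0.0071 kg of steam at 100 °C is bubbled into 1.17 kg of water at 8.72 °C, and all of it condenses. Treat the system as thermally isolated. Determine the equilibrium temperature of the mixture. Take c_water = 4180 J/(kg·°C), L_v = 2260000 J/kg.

T_f ≈ 12.5 °C

Conservation of energy gives ΣQ = 0:
steam→water at 100 °C releases m L_v = 0.0071·2260000 = 16046
  condensate cools 100→T: 0.0071·4180·(T − 100) = 29.68(T − 100)
  original water: 4890.6(T − 8.72)
4920.3 T = 16046 + 2967.8 + 42646 = 61660
T ≈ 12.53 °C, under the boiling point, so the assumption holds.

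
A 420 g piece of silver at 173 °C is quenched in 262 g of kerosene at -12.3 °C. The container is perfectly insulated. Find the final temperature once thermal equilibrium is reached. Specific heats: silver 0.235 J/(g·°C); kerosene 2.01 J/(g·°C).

Heat gained plus heat lost sum to zero:
420×0.235×(T − 173) + 262×2.01×(T − (-12.3)) = 0
98.7(T − 173) + 526.62(T − (-12.3)) = 0
625.32 T = 10598
T = 10598 / 625.32 = 16.9 °C

T_f ≈ 16.9 °C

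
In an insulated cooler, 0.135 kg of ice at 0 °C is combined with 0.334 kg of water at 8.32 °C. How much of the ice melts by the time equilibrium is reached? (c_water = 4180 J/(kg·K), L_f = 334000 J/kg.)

m_melted ≈ 0.0348 kg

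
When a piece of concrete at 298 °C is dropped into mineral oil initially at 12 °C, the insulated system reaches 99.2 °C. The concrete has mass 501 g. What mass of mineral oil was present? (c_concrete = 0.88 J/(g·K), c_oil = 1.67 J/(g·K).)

Net heat exchanged in the isolated system is zero:
501·0.88·(99.2 − 298) + m·1.67·(99.2 − 12) = 0
145.62 m = 87647
m = 87647/145.62 ≈ 601.9 g

m ≈ 602 g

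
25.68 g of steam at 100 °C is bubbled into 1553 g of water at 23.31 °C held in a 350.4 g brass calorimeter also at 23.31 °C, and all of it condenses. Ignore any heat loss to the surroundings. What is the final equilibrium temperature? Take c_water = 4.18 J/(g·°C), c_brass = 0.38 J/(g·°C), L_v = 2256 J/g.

T_f ≈ 33.1 °C

Energy balance with sensible and latent terms:
condense steam: −25.68×2256 = −57934
  condensate cools 100→T: 25.68×4.18×(T − 100) = 107.34(T − 100)
  original water: 6491.5(T − 23.31)
  brass cup: 350.4×0.38×(T − 23.31) = 133.15(T − 23.31)
6732 T = 57934 + 10734 + 154422 = 223090
T ≈ 33.14 °C (< 100 °C, so full condensation is consistent).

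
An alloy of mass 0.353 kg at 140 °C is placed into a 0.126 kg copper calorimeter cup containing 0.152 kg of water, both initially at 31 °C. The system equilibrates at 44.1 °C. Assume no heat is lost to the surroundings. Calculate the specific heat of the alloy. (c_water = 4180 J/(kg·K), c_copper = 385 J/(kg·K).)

c ≈ 265 J/(kg·K)

Conservation of energy gives ΣQ = 0:
0.353×c×(44.1 − 140) + 0.152×4180×(44.1 − 31) + 0.126×385×(44.1 − 31) = 0
-33.85 c = -8958.7
c = -8958.7/-33.85 ≈ 264.6 J/(kg·K)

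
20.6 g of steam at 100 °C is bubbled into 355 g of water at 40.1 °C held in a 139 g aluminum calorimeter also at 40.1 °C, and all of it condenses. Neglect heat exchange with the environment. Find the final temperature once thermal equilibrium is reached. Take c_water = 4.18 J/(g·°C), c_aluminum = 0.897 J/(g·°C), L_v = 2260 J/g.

T_f ≈ 70.6 °C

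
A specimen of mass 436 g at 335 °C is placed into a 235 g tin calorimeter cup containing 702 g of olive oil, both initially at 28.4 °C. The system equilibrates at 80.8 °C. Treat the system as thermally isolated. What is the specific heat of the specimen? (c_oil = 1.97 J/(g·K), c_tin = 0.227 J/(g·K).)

Energy conservation, ΣQ = 0:
436·c·(80.8 − 335) + 702·1.97·(80.8 − 28.4) + 235·0.227·(80.8 − 28.4) = 0
-110831 c = -75261
c = -75261/-110831 ≈ 0.6791 J/(g·K)

c ≈ 0.679 J/(g·K)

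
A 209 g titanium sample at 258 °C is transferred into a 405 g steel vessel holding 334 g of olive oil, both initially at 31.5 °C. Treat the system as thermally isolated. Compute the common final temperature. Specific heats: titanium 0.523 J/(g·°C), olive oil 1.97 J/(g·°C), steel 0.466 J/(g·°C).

T_f ≈ 57.4 °C

With ΣQ=0 the equilibrium temperature is the m·c-weighted mean:
T_f = (109.31·258 + 657.98·31.5 + 188.73·31.5) / (109.31 + 657.98 + 188.73)
    = 54873 / 956.02 ≈ 57.40 °C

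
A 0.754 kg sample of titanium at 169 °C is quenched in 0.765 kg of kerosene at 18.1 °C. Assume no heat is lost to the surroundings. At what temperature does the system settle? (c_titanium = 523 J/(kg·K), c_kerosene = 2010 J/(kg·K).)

T_f ≈ 48.9 °C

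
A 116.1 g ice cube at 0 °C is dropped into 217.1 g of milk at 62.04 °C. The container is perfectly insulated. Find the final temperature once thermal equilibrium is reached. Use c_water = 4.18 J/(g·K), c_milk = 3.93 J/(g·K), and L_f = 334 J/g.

T_f ≈ 10.6 °C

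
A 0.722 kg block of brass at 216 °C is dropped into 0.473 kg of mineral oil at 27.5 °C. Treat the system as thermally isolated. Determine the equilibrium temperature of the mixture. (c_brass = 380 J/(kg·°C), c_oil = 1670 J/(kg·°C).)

T_f ≈ 76.1 °C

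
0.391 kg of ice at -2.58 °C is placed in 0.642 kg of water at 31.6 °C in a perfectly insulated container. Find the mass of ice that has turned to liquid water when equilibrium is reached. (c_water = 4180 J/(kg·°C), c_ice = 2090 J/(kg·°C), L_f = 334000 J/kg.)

m_melted ≈ 0.248 kg

Cooling the water to 0 °C releases 0.642·4180·31.6 = 84800 J.
Warming the ice to 0 °C takes 0.391·2090·2.58 = 2108.4 J, leaving 82692 J for melting.
Melting all 0.391 kg of ice would need 0.391·334000 = 130594 J.
That's not enough to melt it all — equilibrium is at 0 °C with ice remaining.
m_melt = 82692 / L_f = 0.2476 kg.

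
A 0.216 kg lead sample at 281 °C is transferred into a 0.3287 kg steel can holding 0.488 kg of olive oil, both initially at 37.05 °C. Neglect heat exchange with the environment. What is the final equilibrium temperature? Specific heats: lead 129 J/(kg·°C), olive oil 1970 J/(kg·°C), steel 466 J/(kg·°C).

T_f ≈ 43.0 °C

Energy conservation, ΣQ = 0:
0.216·129·(T − 281) + 0.488·1970·(T − 37.05) + 0.3287·466·(T − 37.05) = 0
27.86(T − 281) + 961.36(T − 37.05) + 153.17(T − 37.05) = 0
1142.4 T = 49123
T = 49123/1142.4 ≈ 43.00 °C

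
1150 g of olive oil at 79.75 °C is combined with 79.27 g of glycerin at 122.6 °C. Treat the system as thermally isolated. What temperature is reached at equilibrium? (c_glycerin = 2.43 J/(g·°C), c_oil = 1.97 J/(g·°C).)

T_f = Σ m_i c_i T_i / Σ m_i c_i:
T_f = (192.63*122.6 + 2265.5*79.75) / (192.63 + 2265.5)
    = 204290 / 2458.1 ≈ 83.11 °C

T_f ≈ 83.1 °C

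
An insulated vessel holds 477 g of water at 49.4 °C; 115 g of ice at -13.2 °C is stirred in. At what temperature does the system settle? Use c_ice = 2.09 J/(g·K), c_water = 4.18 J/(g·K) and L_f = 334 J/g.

T_f ≈ 23.0 °C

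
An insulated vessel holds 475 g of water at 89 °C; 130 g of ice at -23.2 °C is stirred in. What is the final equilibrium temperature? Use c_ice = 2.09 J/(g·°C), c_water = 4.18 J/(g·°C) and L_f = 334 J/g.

Let T be the final temperature. ΣQ_i = 0:
warm ice to 0 °C: 130·2.09·(0 − (-23.2)) = 6303.4
  fusion: m_ice L_f = 130·334 = 43420
  meltwater 0→T: 130·4.18·T = 543.4 T
  water cools: 475·4.18·(T − 89) = 1985.5(T − 89)
2528.9 T = 176709 − 49723 = 126986
T ≈ 50.21 °C — above 0 °C, consistent with complete melting.

T_f ≈ 50.2 °C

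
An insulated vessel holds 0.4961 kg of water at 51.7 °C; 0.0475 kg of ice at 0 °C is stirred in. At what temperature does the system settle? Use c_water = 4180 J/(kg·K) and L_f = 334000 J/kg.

T_f ≈ 40.2 °C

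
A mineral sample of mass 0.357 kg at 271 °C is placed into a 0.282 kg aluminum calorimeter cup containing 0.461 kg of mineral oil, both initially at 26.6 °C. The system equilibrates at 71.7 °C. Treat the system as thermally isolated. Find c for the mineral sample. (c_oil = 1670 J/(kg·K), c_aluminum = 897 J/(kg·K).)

c ≈ 648 J/(kg·K)

Heat gained plus heat lost sum to zero:
0.357·c·(71.7 − 271) + 0.461·1670·(71.7 − 26.6) + 0.282·897·(71.7 − 26.6) = 0
-71.15 c = -46129
c = -46129/-71.15 ≈ 648.3 J/(kg·K)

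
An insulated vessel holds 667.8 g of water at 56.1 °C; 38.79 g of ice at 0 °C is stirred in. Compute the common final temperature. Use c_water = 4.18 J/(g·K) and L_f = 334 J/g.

T_f ≈ 48.6 °C

Taking heat into each body as positive, Σ m c ΔT = 0:
latent heat to melt: 38.79×334 = 12956
  warm the meltwater: 162.14 T
  water: 2791.4(T − 56.1)
2953.5 T = 156598 − 12956 = 143642
T ≈ 48.63 °C — above 0 °C, consistent with complete melting.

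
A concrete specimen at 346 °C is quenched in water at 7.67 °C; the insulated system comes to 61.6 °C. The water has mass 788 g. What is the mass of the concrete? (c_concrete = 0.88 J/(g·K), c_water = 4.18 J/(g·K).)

m ≈ 710 g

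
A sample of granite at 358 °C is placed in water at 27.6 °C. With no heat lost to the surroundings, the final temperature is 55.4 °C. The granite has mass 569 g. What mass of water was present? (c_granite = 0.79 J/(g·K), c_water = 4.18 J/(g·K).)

m ≈ 1170 g

Let T be the final temperature. ΣQ_i = 0:
569×0.79×(55.4 − 358) + m×4.18×(55.4 − 27.6) = 0
116.2 m = 136022
m = 136022/116.2 ≈ 1171 g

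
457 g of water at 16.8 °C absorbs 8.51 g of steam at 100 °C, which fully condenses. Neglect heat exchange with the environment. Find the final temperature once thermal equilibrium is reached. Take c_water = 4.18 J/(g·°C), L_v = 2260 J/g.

Heat gained plus heat lost sum to zero:
condense steam: −8.51·2260 = −19233; condensate cools 100→T: 8.51·4.18·(T − 100) = 35.57(T − 100); water warms: 457·4.18·(T − 16.8) = 1910.3(T − 16.8)
1945.8 T = 19233 + 3557.2 + 32092 = 54882
T ≈ 28.20 °C, under the boiling point, so the assumption holds.

T_f ≈ 28.2 °C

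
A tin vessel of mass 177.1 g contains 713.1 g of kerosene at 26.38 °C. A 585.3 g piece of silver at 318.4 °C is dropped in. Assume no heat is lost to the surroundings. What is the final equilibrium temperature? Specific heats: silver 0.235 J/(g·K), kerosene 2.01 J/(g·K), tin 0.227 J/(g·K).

Taking heat into each body as positive, Σ m c ΔT = 0:
585.3*0.235*(T − 318.4) + 713.1*2.01*(T − 26.38) + 177.1*0.227*(T − 26.38) = 0
137.55(T − 318.4) + 1433.3(T − 26.38) + 40.2(T − 26.38) = 0
1611.1 T = 82666
T = 82666/1611.1 ≈ 51.31 °C

T_f ≈ 51.3 °C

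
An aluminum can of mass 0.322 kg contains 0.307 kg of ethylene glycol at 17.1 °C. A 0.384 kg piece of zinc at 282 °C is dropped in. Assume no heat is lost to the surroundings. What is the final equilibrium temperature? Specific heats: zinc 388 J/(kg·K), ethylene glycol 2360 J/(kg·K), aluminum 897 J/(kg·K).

With ΣQ=0 the equilibrium temperature is the m·c-weighted mean:
T_f = (148.99·282 + 724.52·17.1 + 288.83·17.1) / (148.99 + 724.52 + 288.83)
    = 59344 / 1162.3 ≈ 51.06 °C

T_f ≈ 51.1 °C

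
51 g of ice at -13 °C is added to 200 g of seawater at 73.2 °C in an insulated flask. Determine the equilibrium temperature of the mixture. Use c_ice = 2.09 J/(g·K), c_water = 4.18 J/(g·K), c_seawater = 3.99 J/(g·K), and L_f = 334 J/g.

T_f ≈ 39.6 °C

Energy balance with sensible and latent terms:
ice -13→0 °C: 51·2.09·13 = 1385.7; fusion: m_ice L_f = 51·334 = 17034; meltwater 0→T: 51·4.18·T = 213.18 T; seawater: 798(T − 73.2)
1011.2 T = 58414 − 18420 = 39994
T ≈ 39.55 °C (positive, so assuming full melt was valid).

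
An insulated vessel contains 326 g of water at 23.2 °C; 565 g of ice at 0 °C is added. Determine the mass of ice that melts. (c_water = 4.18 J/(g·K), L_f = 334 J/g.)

Cooling the water to 0 °C releases 326·4.18·23.2 = 31614 J.
Fully melting the ice requires m_ice L_f = 565·334 = 188710 J.
That's not enough to melt it all — equilibrium is at 0 °C with ice remaining.
m_melted·334 = 31614  ⇒  m_melted ≈ 94.65 g.

m_melted ≈ 94.7 g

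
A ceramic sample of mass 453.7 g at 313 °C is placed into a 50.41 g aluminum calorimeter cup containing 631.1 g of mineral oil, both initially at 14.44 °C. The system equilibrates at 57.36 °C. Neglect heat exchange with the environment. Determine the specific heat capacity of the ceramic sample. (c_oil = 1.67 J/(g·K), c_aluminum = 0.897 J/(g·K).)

c ≈ 0.407 J/(g·K)

Energy conservation, ΣQ = 0:
453.7·c·(57.36 − 313) + 631.1·1.67·(57.36 − 14.44) + 50.41·0.897·(57.36 − 14.44) = 0
-115984 c = -47176
c = -47176/-115984 ≈ 0.4067 J/(g·K)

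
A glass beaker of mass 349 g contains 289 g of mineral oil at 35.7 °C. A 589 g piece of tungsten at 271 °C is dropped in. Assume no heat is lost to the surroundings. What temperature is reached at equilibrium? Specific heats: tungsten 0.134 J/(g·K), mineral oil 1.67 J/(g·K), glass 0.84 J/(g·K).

Heat gained plus heat lost sum to zero:
589·0.134·(T − 271) + 289·1.67·(T − 35.7) + 349·0.84·(T − 35.7) = 0
854.72 T = 49085
T = 49085/854.72 ≈ 57.43 °C

T_f ≈ 57.4 °C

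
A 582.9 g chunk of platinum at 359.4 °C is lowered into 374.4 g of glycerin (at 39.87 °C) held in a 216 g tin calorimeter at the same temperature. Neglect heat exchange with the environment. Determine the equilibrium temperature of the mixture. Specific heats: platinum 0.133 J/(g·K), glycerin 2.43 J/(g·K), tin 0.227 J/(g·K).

Energy conservation, ΣQ = 0:
582.9×0.133×(T − 359.4) + 374.4×2.43×(T − 39.87) + 216×0.227×(T − 39.87) = 0
77.53(T − 359.4) + 909.79(T − 39.87) + 49.03(T − 39.87) = 0
1036.3 T = 66091
T ≈ 63.77 °C

T_f ≈ 63.8 °C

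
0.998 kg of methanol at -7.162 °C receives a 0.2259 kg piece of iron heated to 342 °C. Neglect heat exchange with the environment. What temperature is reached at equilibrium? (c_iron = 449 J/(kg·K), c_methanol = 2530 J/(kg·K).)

T_f ≈ 6.3 °C

With ΣQ=0 the equilibrium temperature is the m·c-weighted mean:
T_f = (101.43*342 + 2524.9*(-7.162)) / (101.43 + 2524.9)
    = 16605 / 2626.4 ≈ 6.32 °C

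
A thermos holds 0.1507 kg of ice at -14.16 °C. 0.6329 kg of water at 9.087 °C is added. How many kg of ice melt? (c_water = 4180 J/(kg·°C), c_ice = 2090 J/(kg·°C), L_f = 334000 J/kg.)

m_melted ≈ 0.0586 kg

Heat available from the water dropping to 0 °C: 0.6329·4180·9.087 = 24040 J.
Of that, 0.1507·2090·14.16 = 4459.9 J goes to bring the ice to 0 °C, leaving 19580 J.
To melt every bit of ice: 0.1507·334000 = 50334 J.
Since 19580 < 50334 J, not all the ice melts; equilibrium is at 0 °C.
m_melted·334000 = 19580  ⇒  m_melted ≈ 0.05862 kg.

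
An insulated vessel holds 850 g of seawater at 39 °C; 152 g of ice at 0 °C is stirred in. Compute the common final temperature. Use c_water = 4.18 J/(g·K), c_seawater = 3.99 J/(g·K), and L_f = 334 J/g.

T_f ≈ 20.2 °C

Conservation of energy gives ΣQ = 0:
fusion: m_ice L_f = 152×334 = 50768
  meltwater 0→T: 152×4.18×T = 635.36 T
  seawater cools: 850×3.99×(T − 39) = 3391.5(T − 39)
4026.9 T = 132268 − 50768 = 81500
T ≈ 20.24 °C. Since T > 0 °C, the all-ice-melts assumption holds.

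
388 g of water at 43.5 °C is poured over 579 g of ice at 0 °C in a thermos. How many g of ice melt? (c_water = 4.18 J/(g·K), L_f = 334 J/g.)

Cooling the water to 0 °C releases 388·4.18·43.5 = 70550 J.
Melting all 579 g of ice would need 579·334 = 193386 J.
That's not enough to melt it all — equilibrium is at 0 °C with ice remaining.
m_melted·334 = 70550  ⇒  m_melted ≈ 211.2 g.

m_melted ≈ 211 g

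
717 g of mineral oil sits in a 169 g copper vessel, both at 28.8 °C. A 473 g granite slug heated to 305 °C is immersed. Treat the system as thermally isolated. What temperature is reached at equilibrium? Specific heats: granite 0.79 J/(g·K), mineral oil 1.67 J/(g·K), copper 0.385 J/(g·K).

T_f ≈ 91.9 °C

With ΣQ=0 the equilibrium temperature is the m·c-weighted mean:
T_f = (373.67×305 + 1197.4×28.8 + 65.06×28.8) / (373.67 + 1197.4 + 65.06)
    = 150328 / 1636.1 ≈ 91.88 °C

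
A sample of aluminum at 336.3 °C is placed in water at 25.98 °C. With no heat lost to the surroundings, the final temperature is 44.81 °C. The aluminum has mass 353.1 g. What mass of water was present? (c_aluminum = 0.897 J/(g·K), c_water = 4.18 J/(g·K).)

m ≈ 1170 g

|Q_aluminum| = |Q_water|:
353.1×0.897×(336.3 − 44.81) = m×4.18×(44.81 − 25.98)
78.71 m = 92324  ⇒  m ≈ 1173 g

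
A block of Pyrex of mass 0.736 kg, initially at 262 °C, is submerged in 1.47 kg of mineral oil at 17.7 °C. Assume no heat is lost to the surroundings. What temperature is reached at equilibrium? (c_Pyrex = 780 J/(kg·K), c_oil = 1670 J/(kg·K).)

T_f ≈ 64.0 °C

Taking heat into each body as positive, Σ m c ΔT = 0:
0.736×780×(T − 262) + 1.47×1670×(T − 17.7) = 0
(574.08 + 2454.9) T = 574.08×262 + 2454.9×17.7
T = 193861/3029 ≈ 64.00 °C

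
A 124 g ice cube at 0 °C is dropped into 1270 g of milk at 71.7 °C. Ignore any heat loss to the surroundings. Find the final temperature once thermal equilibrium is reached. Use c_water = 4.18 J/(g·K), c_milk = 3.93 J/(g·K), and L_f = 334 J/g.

T_f ≈ 57.4 °C

Energy conservation, ΣQ = 0:
melt ice: 124×334 = 41416
  warm the meltwater: 518.32 T
  milk cools: 1270×3.93×(T − 71.7) = 4991.1(T − 71.7)
5509.4 T = 357862 − 41416 = 316446
T ≈ 57.44 °C. Since T > 0 °C, the all-ice-melts assumption holds.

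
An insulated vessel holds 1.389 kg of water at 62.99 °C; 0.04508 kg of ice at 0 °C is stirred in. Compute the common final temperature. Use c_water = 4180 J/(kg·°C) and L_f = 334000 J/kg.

T_f ≈ 58.5 °C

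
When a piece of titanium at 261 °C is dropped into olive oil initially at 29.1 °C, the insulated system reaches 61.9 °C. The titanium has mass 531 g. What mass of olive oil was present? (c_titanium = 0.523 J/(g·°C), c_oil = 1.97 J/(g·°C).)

Heat lost by the titanium = heat gained by the oil:
531×0.523×(261 − 61.9) = m×1.97×(61.9 − 29.1)
64.62 m = 55293  ⇒  m ≈ 855.7 g

m ≈ 856 g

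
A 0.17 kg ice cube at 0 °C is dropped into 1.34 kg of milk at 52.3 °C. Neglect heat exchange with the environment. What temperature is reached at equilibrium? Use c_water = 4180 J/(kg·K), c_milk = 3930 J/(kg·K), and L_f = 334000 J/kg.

Sum of m c ΔT and latent-heat terms is zero:
latent heat to melt: 0.17·334000 = 56780
  warm the meltwater: 710.6 T
  milk: 5266.2(T − 52.3)
5976.8 T = 275422 − 56780 = 218642
T ≈ 36.58 °C. Since T > 0 °C, the all-ice-melts assumption holds.

T_f ≈ 36.6 °C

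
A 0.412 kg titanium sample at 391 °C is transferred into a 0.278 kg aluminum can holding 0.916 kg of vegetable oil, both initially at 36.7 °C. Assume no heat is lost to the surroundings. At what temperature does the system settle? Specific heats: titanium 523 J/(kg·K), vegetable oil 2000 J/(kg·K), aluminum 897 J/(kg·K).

T_f ≈ 69.9 °C

Energy conservation, ΣQ = 0:
0.412*523*(T − 391) + 0.916*2000*(T − 36.7) + 0.278*897*(T − 36.7) = 0
2296.8 T = 160637
T = 160637/2296.8 ≈ 69.94 °C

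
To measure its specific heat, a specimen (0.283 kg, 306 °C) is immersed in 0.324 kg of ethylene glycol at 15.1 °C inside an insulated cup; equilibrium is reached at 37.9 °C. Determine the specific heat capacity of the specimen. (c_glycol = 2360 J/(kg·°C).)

Setting the total heat transfer to zero:
0.283×c×(37.9 − 306) + 0.324×2360×(37.9 − 15.1) = 0
-75.87 c = -17434
c = -17434/-75.87 ≈ 229.8 J/(kg·°C)

c ≈ 230 J/(kg·°C)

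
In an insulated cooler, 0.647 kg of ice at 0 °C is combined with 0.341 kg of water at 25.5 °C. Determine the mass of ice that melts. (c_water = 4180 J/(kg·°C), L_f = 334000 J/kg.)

m_melted ≈ 0.109 kg

Heat available from the water dropping to 0 °C: 0.341·4180·25.5 = 36347 J.
Fully melting the ice requires m_ice L_f = 0.647·334000 = 216098 J.
36347 J < 216098 J, so only part of the ice melts and the system sits at 0 °C.
m_melted·334000 = 36347  ⇒  m_melted ≈ 0.1088 kg.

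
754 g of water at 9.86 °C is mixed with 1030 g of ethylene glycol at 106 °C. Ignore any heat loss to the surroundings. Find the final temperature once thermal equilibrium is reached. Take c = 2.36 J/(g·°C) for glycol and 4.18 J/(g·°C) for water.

T_f ≈ 51.7 °C

|Q_glycol| = |Q_water|:
1030×2.36×(106 − T) = 754×4.18×(T − 9.86)
2430.8(106 − T) = 3151.7(T − 9.86)
5582.5 T = 288741  ⇒  T ≈ 51.72 °C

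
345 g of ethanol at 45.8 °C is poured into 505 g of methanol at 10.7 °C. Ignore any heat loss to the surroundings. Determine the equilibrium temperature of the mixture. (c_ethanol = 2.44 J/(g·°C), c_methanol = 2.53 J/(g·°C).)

T_f ≈ 24.6 °C

|Q_ethanol| = |Q_methanol|:
345×2.44×(45.8 − T) = 505×2.53×(T − 10.7)
841.8(45.8 − T) = 1277.6(T − 10.7)
2119.4 T = 52225  ⇒  T ≈ 24.64 °C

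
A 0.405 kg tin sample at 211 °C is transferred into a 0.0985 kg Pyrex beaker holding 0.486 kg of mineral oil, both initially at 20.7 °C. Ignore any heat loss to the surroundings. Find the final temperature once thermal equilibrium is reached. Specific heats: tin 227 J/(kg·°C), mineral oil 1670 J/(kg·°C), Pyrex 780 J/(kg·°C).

T_f ≈ 38.5 °C

T_f is the heat-capacity-weighted average of the initial temperatures:
T_f = (91.94*211 + 811.62*20.7 + 76.83*20.7) / (91.94 + 811.62 + 76.83)
    = 37789 / 980.38 ≈ 38.55 °C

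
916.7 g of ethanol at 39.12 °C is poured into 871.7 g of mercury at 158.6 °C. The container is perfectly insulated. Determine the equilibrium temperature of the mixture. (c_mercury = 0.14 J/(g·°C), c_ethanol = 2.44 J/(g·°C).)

T_f = Σ m_i c_i T_i / Σ m_i c_i:
T_f = (122.04×158.6 + 2236.7×39.12) / (122.04 + 2236.7)
    = 106857 / 2358.8 ≈ 45.30 °C

T_f ≈ 45.3 °C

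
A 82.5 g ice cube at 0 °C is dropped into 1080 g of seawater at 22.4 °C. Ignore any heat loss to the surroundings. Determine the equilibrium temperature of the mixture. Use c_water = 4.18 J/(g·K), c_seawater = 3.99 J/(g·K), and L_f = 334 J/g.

T_f ≈ 14.8 °C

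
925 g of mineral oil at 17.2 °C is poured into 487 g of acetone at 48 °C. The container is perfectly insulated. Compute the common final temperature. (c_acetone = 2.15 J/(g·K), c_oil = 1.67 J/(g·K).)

T_f ≈ 29.6 °C

|Q_acetone| = |Q_oil|:
487·2.15·(48 − T) = 925·1.67·(T − 17.2)
1047(48 − T) = 1544.8(T − 17.2)
2591.8 T = 76828  ⇒  T ≈ 29.64 °C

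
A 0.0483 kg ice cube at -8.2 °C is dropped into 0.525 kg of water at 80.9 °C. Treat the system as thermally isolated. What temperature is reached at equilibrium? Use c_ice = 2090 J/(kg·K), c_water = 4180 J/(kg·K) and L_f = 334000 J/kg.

T_f ≈ 67.0 °C

Let T be the final temperature. ΣQ_i = 0:
ice -8.2→0 °C: 0.0483·2090·8.2 = 827.77
  melt ice: 0.0483·334000 = 16132
  warm the meltwater: 201.89 T
  water: 2194.5(T − 80.9)
2396.4 T = 177535 − 16960 = 160575
T ≈ 67.01 °C (positive, so assuming full melt was valid).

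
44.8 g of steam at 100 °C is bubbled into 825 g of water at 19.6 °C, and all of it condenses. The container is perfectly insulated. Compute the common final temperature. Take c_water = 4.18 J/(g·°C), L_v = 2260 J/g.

Energy balance with sensible and latent terms:
condense steam: −44.8·2260 = −101248; condensate cools 100→T: 44.8·4.18·(T − 100) = 187.26(T − 100); original water: 3448.5(T − 19.6)
3635.8 T = 101248 + 18726 + 67591 = 187565
T ≈ 51.59 °C — below 100 °C, confirming all the steam condensed.

T_f ≈ 51.6 °C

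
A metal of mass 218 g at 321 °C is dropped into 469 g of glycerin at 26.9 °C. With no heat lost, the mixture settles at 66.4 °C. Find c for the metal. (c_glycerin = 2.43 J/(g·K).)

m_s c (T_s − T_f) = m_glycerin c_glycerin (T_f − T_0):
218·c·(321 − 66.4) = 469·2.43·(66.4 − 26.9)
55503 c = 45017  ⇒  c ≈ 0.8111 J/(g·K)

c ≈ 0.811 J/(g·K)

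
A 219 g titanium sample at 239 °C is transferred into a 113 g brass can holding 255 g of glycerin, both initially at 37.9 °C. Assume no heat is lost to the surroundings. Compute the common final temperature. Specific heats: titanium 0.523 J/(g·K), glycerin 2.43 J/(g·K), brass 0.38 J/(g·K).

T_f ≈ 67.5 °C

Net heat exchanged in the isolated system is zero:
219×0.523×(T − 239) + 255×2.43×(T − 37.9) + 113×0.38×(T − 37.9) = 0
114.54(T − 239) + 619.65(T − 37.9) + 42.94(T − 37.9) = 0
(114.54 + 619.65 + 42.94) T = 114.54×239 + 619.65×37.9 + 42.94×37.9
T = 52487 / 777.13 = 67.5 °C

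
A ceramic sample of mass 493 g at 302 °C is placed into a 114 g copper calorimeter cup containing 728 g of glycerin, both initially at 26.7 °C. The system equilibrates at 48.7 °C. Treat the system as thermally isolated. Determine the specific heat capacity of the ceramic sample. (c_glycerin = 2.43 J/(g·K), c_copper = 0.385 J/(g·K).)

Setting the total heat transfer to zero:
493×c×(48.7 − 302) + 728×2.43×(48.7 − 26.7) + 114×0.385×(48.7 − 26.7) = 0
-124877 c = -39884
c = -39884/-124877 ≈ 0.3194 J/(g·K)

c ≈ 0.319 J/(g·K)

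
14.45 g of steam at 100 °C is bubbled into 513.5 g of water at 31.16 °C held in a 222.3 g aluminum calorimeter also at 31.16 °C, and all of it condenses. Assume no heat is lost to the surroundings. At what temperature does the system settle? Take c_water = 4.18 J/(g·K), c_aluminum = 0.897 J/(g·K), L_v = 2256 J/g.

T_f ≈ 46.4 °C

Sum of m c ΔT and latent-heat terms is zero:
latent heat released on condensation: 14.45·2256 = 32599; condensed water 100 °C→T: 60.4(T − 100); original water: 2146.4(T − 31.16); aluminum cup: 222.3·0.897·(T − 31.16) = 199.4(T − 31.16)
2406.2 T = 32599 + 6040.1 + 73096 = 111735
T ≈ 46.44 °C — below 100 °C, confirming all the steam condensed.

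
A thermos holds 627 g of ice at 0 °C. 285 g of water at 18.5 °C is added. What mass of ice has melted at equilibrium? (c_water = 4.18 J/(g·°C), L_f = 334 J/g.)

Cooling the water to 0 °C releases 285×4.18×18.5 = 22039 J.
To melt every bit of ice: 627×334 = 209418 J.
Since 22039 < 209418 J, not all the ice melts; equilibrium is at 0 °C.
Mass melted = 22039/334 ≈ 65.99 g.

m_melted ≈ 66 g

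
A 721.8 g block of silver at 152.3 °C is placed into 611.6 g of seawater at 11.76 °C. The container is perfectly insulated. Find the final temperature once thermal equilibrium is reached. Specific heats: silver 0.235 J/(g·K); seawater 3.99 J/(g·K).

T_f ≈ 20.9 °C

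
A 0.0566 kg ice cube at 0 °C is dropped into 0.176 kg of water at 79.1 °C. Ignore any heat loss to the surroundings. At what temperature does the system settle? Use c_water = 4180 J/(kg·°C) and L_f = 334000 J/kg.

T_f ≈ 40.4 °C

Energy balance with sensible and latent terms:
fusion: m_ice L_f = 0.0566×334000 = 18904; warm the meltwater: 236.59 T; water cools: 0.176×4180×(T − 79.1) = 735.68(T − 79.1)
972.27 T = 58192 − 18904 = 39288
T ≈ 40.41 °C (positive, so assuming full melt was valid).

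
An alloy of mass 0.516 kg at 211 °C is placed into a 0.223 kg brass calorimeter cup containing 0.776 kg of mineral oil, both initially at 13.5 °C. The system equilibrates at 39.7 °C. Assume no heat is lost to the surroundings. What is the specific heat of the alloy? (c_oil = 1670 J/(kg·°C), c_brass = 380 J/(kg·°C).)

c ≈ 409 J/(kg·°C)

Heat gained plus heat lost sum to zero:
0.516×c×(39.7 − 211) + 0.776×1670×(39.7 − 13.5) + 0.223×380×(39.7 − 13.5) = 0
-88.39 c = -36173
c = -36173/-88.39 ≈ 409.2 J/(kg·°C)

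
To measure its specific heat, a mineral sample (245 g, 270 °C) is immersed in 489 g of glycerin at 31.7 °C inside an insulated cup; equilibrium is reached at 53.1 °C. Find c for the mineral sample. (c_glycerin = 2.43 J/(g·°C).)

Setting the total heat transfer to zero:
245×c×(53.1 − 270) + 489×2.43×(53.1 − 31.7) = 0
-53140 c = -25429
c = -25429/-53140 ≈ 0.4785 J/(g·°C)

c ≈ 0.479 J/(g·°C)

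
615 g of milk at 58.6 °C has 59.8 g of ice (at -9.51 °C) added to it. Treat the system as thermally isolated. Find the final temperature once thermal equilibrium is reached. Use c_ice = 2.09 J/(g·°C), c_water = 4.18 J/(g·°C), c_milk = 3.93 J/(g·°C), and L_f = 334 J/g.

T_f ≈ 45.2 °C

Energy balance with sensible and latent terms:
ice -9.51→0 °C: 59.8·2.09·9.51 = 1188.6; fusion: m_ice L_f = 59.8·334 = 19973; meltwater 0→T: 59.8·4.18·T = 249.96 T; milk: 2417(T − 58.6)
2666.9 T = 141633 − 21162 = 120471
T ≈ 45.17 °C (positive, so assuming full melt was valid).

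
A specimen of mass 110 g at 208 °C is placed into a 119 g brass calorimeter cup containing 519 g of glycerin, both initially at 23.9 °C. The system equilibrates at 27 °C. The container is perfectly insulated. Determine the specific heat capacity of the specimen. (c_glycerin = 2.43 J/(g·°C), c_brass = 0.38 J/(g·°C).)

c ≈ 0.203 J/(g·°C)

Setting the total heat transfer to zero:
110×c×(27 − 208) + 519×2.43×(27 − 23.9) + 119×0.38×(27 − 23.9) = 0
-19910 c = -4049.8
c = -4049.8/-19910 ≈ 0.2034 J/(g·°C)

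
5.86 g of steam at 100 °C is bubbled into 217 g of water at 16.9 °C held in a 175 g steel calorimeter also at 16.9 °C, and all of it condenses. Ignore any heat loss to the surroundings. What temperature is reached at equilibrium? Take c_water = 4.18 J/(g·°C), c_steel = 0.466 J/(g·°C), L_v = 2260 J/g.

Setting the total heat transfer to zero:
latent heat released on condensation: 5.86×2260 = 13244; condensate cools 100→T: 5.86×4.18×(T − 100) = 24.49(T − 100); original water: 907.06(T − 16.9); steel cup: 175×0.466×(T − 16.9) = 81.55(T − 16.9)
1013.1 T = 13244 + 2449.5 + 16708 = 32401
T ≈ 31.98 °C — below 100 °C, confirming all the steam condensed.

T_f ≈ 32.0 °C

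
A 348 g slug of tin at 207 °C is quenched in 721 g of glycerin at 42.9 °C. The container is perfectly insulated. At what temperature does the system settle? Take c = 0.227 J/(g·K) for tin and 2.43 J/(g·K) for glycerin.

T_f is the heat-capacity-weighted average of the initial temperatures:
T_f = (79×207 + 1752×42.9) / (79 + 1752)
    = 91514 / 1831 ≈ 49.98 °C

T_f ≈ 50.0 °C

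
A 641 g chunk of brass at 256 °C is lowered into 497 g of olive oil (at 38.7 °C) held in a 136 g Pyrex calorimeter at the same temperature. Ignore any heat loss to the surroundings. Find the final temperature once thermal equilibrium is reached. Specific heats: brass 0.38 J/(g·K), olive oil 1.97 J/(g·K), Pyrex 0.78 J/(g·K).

T_f ≈ 78.5 °C

T_f = Σ m_i c_i T_i / Σ m_i c_i:
T_f = (243.58×256 + 979.09×38.7 + 106.08×38.7) / (243.58 + 979.09 + 106.08)
    = 104353 / 1328.8 ≈ 78.53 °C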